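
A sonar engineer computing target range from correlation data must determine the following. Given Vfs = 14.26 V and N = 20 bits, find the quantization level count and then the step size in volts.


Step 1 — number of quantization levels:
L = 2^N = 2^20 = 1048576

Step 2 — LSB step size:
delta = Vfs / L
      = 14.26 / 1048576
      = 1.36e-05 V

Levels = 1048576; step size = 1.36e-05 V


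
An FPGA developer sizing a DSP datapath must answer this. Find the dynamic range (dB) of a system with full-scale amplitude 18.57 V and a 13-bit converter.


Dynamic range from full-scale to LSB:
V_min = V_max / 2^bits = 18.57 / 2^13
DR = 20 * log10(V_max / V_min)
   = 20 * log10(2^13)
   = 20 * 13 * log10(2)
   = 78.27 dB

78.27 dB


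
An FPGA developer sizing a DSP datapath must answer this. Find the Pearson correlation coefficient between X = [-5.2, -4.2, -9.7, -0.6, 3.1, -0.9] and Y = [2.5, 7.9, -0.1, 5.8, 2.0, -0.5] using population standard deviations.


Pearson correlation coefficient (population):
r = cov(X,Y) / (std(X) * std(Y))
Mean X = -2.9167, Mean Y = 2.9333
Cov(X,Y) = 1.548889
Std(X) = 4.05192, Std(Y) = 3.025815
r = 0.1263

0.1263


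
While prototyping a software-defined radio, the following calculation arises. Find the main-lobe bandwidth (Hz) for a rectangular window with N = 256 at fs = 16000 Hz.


Main lobe width for a rectangular window:
Width = 2 * fs / N
      = 2 * 16000 / 256
      = 32000 / 256
      = 125.0 Hz

125.0 Hz


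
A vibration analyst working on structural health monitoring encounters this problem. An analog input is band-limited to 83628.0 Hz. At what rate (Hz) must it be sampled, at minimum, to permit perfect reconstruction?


The Nyquist rate is twice the maximum frequency component.
fs_min = 2 * fmax
      = 2 * 83628.0
      = 167256.0 Hz

167256.0


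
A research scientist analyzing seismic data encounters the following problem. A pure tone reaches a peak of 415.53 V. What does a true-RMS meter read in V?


RMS voltage for a sinusoidal waveform:
V_rms = V_peak / sqrt(2)
      = 415.53 / 1.414214
      = 293.824 V

293.824 V


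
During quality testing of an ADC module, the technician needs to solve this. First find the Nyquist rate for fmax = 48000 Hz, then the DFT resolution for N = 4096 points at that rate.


Step 1 — Nyquist sampling rate:
fs = 2 * fmax = 2 * 48000 = 96000 Hz

Step 2 — DFT bin spacing:
df = fs / N = 96000 / 4096 = 23.4375 Hz

23.4375 Hz


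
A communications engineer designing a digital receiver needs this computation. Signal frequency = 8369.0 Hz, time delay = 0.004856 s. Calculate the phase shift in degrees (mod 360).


Phase shift from frequency and time delay:
phi = 360 * f * t_delay
    = 360 * 8369.0 * 0.004856
    = 14630.35 degrees
    mod 360 = 230.35 degrees

230.35 degrees


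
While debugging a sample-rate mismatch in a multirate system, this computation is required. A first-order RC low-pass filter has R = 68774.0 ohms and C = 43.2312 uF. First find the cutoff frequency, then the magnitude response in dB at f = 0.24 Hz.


Step 1 — cutoff frequency:
fc = 1 / (2*pi*R*C)
C = 43.2312 uF = 4.32312e-05 F
fc = 1 / (2*pi*68774.0*4.32312e-05)
   = 0.0535302 Hz

Step 2 — magnitude at f = 0.24 Hz:
|H(f)| = 1 / sqrt(1 + (f/fc)^2)
f/fc = 0.24 / 0.0535302 = 4.48345
|H| = 1 / sqrt(1 + 20.101324) = 0.2176933
|H|_dB = 20*log10(0.2176933) = -13.24 dB

fc = 0.0535302 Hz; |H(0.24 Hz)| = -13.24 dB


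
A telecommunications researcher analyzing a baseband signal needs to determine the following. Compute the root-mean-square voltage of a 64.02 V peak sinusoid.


RMS voltage for a sinusoidal waveform:
V_rms = V_peak / sqrt(2)
      = 64.02 / 1.414214
      = 45.269 V

45.269 V


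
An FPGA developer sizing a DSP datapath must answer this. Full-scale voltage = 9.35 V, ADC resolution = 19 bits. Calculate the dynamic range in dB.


Dynamic range from full-scale to LSB:
V_min = V_max / 2^bits = 9.35 / 2^19
DR = 20 * log10(V_max / V_min)
   = 20 * log10(2^19)
   = 20 * 19 * log10(2)
   = 114.39 dB

114.39 dB


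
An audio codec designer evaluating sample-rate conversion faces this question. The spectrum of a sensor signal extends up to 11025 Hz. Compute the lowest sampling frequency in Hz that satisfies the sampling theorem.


The Nyquist rate is twice the maximum frequency component.
fs_min = 2 * fmax
      = 2 * 11025
      = 22050 Hz

22050


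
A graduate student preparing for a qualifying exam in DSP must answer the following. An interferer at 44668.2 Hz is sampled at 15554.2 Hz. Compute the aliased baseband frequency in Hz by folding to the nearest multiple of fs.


Compute the nearest integer multiple of fs to the signal:
n = round(44668.2 / 15554.2) = 3
f_alias = |44668.2 - 3 * 15554.2|
        = |44668.2 - 46662.6|
        = 1994.4 Hz

1994.4


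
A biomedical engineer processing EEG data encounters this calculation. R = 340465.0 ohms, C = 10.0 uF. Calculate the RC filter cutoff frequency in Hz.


Cutoff frequency of a first-order RC filter:
fc = 1 / (2 * pi * R * C)
C = 10.0 uF = 1e-05 F
fc = 1 / (2 * pi * 340465.0 * 1e-05)
   = 1 / 21.392046856089
   = 0.046746 Hz

0.046746 Hz


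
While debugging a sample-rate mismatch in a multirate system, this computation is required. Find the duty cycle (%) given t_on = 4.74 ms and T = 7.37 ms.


Duty cycle as a percentage:
DC = (t_on / T) * 100
   = (4.74 / 7.37) * 100
   = 0.643148 * 100
   = 64.31 %

64.31 %


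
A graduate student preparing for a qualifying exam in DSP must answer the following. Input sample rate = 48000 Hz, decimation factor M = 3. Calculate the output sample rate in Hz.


Decimation reduces the sample rate:
fs_out = fs_in / M
       = 48000 / 3
       = 16000.0 Hz

16000.0 Hz


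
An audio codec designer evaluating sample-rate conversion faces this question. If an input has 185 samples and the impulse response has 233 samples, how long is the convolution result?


Linear convolution output length:
L = N + M - 1
  = 185 + 233 - 1
  = 417 samples

417


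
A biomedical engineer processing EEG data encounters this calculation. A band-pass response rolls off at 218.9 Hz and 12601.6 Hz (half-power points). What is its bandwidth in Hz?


Bandwidth is the difference of -3dB frequencies:
BW = f_high - f_low
   = 12601.6 - 218.9
   = 12382.7 Hz

12382.7 Hz


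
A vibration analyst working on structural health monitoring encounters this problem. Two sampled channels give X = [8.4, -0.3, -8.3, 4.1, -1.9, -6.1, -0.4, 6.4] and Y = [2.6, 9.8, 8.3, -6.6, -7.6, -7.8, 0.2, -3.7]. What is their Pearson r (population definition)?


Pearson correlation coefficient (population):
r = cov(X,Y) / (std(X) * std(Y))
Mean X = 0.2375, Mean Y = -0.6
Cov(X,Y) = -4.70625
Std(X) = 5.452508, Std(Y) = 6.564107
r = -0.1315

-0.1315


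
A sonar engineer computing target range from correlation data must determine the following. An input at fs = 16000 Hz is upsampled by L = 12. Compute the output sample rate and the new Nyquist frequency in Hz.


Step 1 — output sample rate after interpolation by L:
fs_out = L * fs_in = 12 * 16000 = 192000 Hz

Step 2 — Nyquist frequency of the output stream:
f_Nyq = fs_out / 2 = 192000 / 2 = 96000.0 Hz

fs_out = 192000 Hz; f_Nyquist = 96000.0 Hz


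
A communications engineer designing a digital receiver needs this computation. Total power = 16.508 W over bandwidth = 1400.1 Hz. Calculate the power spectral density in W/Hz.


Power spectral density:
PSD = P / BW
    = 16.508 / 1400.1
    = 0.01179059 W/Hz

0.01179059 W/Hz


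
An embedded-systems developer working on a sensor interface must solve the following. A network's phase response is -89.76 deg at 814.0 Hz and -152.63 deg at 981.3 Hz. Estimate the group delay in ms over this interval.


Group delay from phase difference:
tau = -d(phi)/d(omega)
d(phi) = -62.87 deg = -1.097289 rad
d(omega) = 2*pi*(981.3 - 814.0) = 1051.1769 rad/s
tau = -(-1.097289) / 1051.1769
    = 1.0439 ms

1.0439 ms


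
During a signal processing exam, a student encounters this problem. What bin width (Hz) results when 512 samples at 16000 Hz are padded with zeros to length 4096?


Frequency resolution after zero-padding:
N_padded = 512 * 8 = 4096
df = fs / N_padded
   = 16000 / 4096
   = 3.9062 Hz

3.9062 Hz


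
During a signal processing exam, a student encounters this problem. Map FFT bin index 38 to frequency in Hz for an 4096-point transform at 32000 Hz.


Frequency of DFT bin k:
f_k = k * fs / N
    = 38 * 32000 / 4096
    = 1216000 / 4096
    = 296.875 Hz

296.875 Hz


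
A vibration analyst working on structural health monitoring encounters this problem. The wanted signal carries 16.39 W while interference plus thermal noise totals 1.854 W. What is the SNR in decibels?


SNR in decibels:
SNR = 10 * log10(Ps / Pn)
    = 10 * log10(16.39 / 1.854)
    = 10 * log10(8.8403)
    = 10 * 0.9465
    = 9.46 dB

9.46 dB


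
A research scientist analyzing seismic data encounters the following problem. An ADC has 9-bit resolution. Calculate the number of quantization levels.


Number of quantization levels = 2^N
= 2^9
= 512

512


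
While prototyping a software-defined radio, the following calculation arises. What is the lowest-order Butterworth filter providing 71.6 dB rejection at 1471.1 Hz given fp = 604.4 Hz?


Butterworth filter order formula:
n = log10(10^(A/10) - 1) / (2 * log10(f_stop/f_pass))
10^(71.6/10) - 1 = 14454396.7075
f_stop/f_pass = 1471.1 / 604.4 = 2.434
n = 9.267 -> ceil = 10

10


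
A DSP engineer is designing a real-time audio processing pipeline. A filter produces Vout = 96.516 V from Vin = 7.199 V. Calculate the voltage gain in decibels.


Voltage gain in dB:
G = 20 * log10(Vout / Vin)
  = 20 * log10(96.516 / 7.199)
  = 20 * log10(13.406862)
  = 20 * 1.127327
  = 22.55 dB

22.55 dB


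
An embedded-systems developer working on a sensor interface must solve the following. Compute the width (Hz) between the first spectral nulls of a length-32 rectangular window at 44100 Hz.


Main lobe width for a rectangular window:
Width = 2 * fs / N
      = 2 * 44100 / 32
      = 88200 / 32
      = 2756.25 Hz

2756.25 Hz


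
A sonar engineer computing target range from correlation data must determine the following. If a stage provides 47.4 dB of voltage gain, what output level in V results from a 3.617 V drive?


Output voltage from dB gain:
V_out = V_in * 10^(gain_dB / 20)
      = 3.617 * 10^(47.4 / 20)
      = 3.617 * 234.422882
      = 847.9076 V

847.9076 V


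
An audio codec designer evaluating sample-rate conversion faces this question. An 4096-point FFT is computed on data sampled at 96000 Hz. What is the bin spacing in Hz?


DFT frequency resolution:
df = fs / N
   = 96000 / 4096
   = 23.4375 Hz

23.4375 Hz


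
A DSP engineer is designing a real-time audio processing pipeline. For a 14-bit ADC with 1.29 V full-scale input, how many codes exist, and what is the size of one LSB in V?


Step 1 — number of quantization levels:
L = 2^N = 2^14 = 16384

Step 2 — LSB step size:
delta = Vfs / L
      = 1.29 / 16384
      = 7.874e-05 V

Levels = 16384; step size = 7.874e-05 V


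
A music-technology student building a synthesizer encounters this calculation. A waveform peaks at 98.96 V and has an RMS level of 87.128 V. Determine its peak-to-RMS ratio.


Crest factor is the ratio of peak to RMS:
CF = V_peak / V_rms
   = 98.96 / 87.128
   = 1.1358

1.1358


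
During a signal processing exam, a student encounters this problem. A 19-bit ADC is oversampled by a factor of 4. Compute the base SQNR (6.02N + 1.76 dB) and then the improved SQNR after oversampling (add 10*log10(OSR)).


Step 1 — baseline SQNR at Nyquist:
SQNR_base = 6.02*N + 1.76
          = 6.02*19 + 1.76
          = 116.14 dB

Step 2 — oversampling processing gain:
G = 10*log10(OSR) = 10*log10(4) = 6.02 dB

Step 3 — total:
SQNR_total = 116.14 + 6.02 = 122.16 dB

Base SQNR = 116.14 dB; oversampled SQNR = 122.16 dB


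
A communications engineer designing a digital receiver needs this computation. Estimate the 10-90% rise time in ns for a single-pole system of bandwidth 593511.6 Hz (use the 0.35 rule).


Rise time from bandwidth relationship:
tr = 0.35 / BW
   = 0.35 / 593511.6
   = 5.897104623e-07 s
   = 589.7105 ns

589.7105 ns


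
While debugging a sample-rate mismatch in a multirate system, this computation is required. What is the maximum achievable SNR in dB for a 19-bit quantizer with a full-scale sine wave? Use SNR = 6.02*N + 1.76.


Theoretical SNR for a full-scale sinusoid:
SNR = 6.02 * N + 1.76
    = 6.02 * 19 + 1.76
    = 114.38 + 1.76
    = 116.14 dB

116.14 dB


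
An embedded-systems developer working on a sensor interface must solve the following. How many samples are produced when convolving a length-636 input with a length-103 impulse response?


Linear convolution output length:
L = N + M - 1
  = 636 + 103 - 1
  = 738 samples

738


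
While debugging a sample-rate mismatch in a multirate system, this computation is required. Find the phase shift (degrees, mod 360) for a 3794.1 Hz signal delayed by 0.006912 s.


Phase shift from frequency and time delay:
phi = 360 * f * t_delay
    = 360 * 3794.1 * 0.006912
    = 9440.93 degrees
    mod 360 = 80.93 degrees

80.93 degrees


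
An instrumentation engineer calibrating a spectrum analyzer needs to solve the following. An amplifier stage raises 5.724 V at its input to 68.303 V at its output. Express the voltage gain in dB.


Voltage gain in dB:
G = 20 * log10(Vout / Vin)
  = 20 * log10(68.303 / 5.724)
  = 20 * log10(11.932739)
  = 20 * 1.07674
  = 21.53 dB

21.53 dB


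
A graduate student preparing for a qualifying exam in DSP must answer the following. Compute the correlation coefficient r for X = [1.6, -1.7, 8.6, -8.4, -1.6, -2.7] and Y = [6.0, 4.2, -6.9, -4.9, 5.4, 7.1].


Pearson correlation coefficient (population):
r = cov(X,Y) / (std(X) * std(Y))
Mean X = -0.7, Mean Y = 1.8167
Cov(X,Y) = -5.983333
Std(X) = 5.113381, Std(Y) = 5.553202
r = -0.2107

-0.2107


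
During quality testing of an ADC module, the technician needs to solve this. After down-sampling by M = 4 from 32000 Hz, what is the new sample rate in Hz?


Decimation reduces the sample rate:
fs_out = fs_in / M
       = 32000 / 4
       = 8000.0 Hz

8000.0 Hz


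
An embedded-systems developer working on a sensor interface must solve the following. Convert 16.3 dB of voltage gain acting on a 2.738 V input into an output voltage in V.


Output voltage from dB gain:
V_out = V_in * 10^(gain_dB / 20)
      = 2.738 * 10^(16.3 / 20)
      = 2.738 * 6.531306
      = 17.8827 V

17.8827 V


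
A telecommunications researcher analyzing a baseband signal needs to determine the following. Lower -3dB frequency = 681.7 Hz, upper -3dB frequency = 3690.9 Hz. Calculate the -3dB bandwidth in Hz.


Bandwidth is the difference of -3dB frequencies:
BW = f_high - f_low
   = 3690.9 - 681.7
   = 3009.2 Hz

3009.2 Hz


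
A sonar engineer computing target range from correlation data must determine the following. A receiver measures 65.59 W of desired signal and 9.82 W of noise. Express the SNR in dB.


SNR in decibels:
SNR = 10 * log10(Ps / Pn)
    = 10 * log10(65.59 / 9.82)
    = 10 * log10(6.6792)
    = 10 * 0.8247
    = 8.25 dB

8.25 dB


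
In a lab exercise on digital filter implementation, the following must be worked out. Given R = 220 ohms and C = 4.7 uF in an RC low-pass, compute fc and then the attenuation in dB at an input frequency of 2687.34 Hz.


Step 1 — cutoff frequency:
fc = 1 / (2*pi*R*C)
C = 4.7 uF = 4.7e-06 F
fc = 1 / (2*pi*220*4.7e-06)
   = 153.922 Hz

Step 2 — magnitude at f = 2687.34 Hz:
|H(f)| = 1 / sqrt(1 + (f/fc)^2)
f/fc = 2687.34 / 153.922 = 17.459103
|H| = 1 / sqrt(1 + 304.820278) = 0.057183
|H|_dB = 20*log10(0.057183) = -24.85 dB

fc = 153.922 Hz; |H(2687.34 Hz)| = -24.85 dB


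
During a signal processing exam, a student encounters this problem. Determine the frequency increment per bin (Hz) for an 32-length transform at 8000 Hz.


DFT frequency resolution:
df = fs / N
   = 8000 / 32
   = 250.0 Hz

250.0 Hz


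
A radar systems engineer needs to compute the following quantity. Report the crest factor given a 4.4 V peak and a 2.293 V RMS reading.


Crest factor is the ratio of peak to RMS:
CF = V_peak / V_rms
   = 4.4 / 2.293
   = 1.9189

1.9189


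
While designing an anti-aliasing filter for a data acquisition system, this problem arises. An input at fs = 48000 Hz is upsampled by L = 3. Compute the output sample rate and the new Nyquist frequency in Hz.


Step 1 — output sample rate after interpolation by L:
fs_out = L * fs_in = 3 * 48000 = 144000 Hz

Step 2 — Nyquist frequency of the output stream:
f_Nyq = fs_out / 2 = 144000 / 2 = 72000.0 Hz

fs_out = 144000 Hz; f_Nyquist = 72000.0 Hz


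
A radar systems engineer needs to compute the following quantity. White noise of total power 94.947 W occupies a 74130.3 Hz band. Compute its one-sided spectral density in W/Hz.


Power spectral density:
PSD = P / BW
    = 94.947 / 74130.3
    = 0.00128081 W/Hz

0.00128081 W/Hz


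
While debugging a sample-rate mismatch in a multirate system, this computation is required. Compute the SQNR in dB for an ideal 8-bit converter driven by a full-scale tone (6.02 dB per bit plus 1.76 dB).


Theoretical SNR for a full-scale sinusoid:
SNR = 6.02 * N + 1.76
    = 6.02 * 8 + 1.76
    = 48.16 + 1.76
    = 49.92 dB

49.92 dB


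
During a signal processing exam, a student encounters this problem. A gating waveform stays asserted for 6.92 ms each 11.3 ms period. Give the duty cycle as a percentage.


Duty cycle as a percentage:
DC = (t_on / T) * 100
   = (6.92 / 11.3) * 100
   = 0.612389 * 100
   = 61.24 %

61.24 %


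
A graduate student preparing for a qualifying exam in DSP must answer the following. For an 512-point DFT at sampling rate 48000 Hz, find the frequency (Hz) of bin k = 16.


Frequency of DFT bin k:
f_k = k * fs / N
    = 16 * 48000 / 512
    = 768000 / 512
    = 1500.0 Hz

1500.0 Hz


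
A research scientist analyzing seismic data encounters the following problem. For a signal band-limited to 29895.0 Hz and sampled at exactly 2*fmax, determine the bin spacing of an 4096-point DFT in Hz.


Step 1 — Nyquist sampling rate:
fs = 2 * fmax = 2 * 29895.0 = 59790.0 Hz

Step 2 — DFT bin spacing:
df = fs / N = 59790.0 / 4096 = 14.5972 Hz

14.5972 Hz


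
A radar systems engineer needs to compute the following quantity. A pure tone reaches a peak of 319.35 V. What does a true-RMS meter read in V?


RMS voltage for a sinusoidal waveform:
V_rms = V_peak / sqrt(2)
      = 319.35 / 1.414214
      = 225.815 V

225.815 V


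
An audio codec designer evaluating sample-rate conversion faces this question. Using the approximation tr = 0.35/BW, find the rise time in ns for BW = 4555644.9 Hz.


Rise time from bandwidth relationship:
tr = 0.35 / BW
   = 0.35 / 4555644.9
   = 7.682776153e-08 s
   = 76.8278 ns

76.8278 ns


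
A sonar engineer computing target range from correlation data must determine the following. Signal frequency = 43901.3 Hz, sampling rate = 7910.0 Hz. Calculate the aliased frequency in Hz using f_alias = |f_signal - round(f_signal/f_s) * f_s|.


Compute the nearest integer multiple of fs to the signal:
n = round(43901.3 / 7910.0) = 6
f_alias = |43901.3 - 6 * 7910.0|
        = |43901.3 - 47460.0|
        = 3558.7 Hz

3558.7


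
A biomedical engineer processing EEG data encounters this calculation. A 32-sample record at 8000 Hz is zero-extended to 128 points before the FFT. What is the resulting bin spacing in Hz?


Frequency resolution after zero-padding:
N_padded = 32 * 4 = 128
df = fs / N_padded
   = 8000 / 128
   = 62.5 Hz

62.5 Hz


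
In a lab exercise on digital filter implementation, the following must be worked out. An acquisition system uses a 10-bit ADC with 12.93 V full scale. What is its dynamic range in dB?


Dynamic range from full-scale to LSB:
V_min = V_max / 2^bits = 12.93 / 2^10
DR = 20 * log10(V_max / V_min)
   = 20 * log10(2^10)
   = 20 * 10 * log10(2)
   = 60.21 dB

60.21 dB


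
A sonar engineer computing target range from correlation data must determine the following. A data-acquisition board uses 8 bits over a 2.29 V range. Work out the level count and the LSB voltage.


Step 1 — number of quantization levels:
L = 2^N = 2^8 = 256

Step 2 — LSB step size:
delta = Vfs / L
      = 2.29 / 256
      = 0.00894531 V

Levels = 256; step size = 0.00894531 V


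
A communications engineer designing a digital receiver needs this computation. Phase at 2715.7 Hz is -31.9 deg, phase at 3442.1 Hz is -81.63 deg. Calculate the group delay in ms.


Group delay from phase difference:
tau = -d(phi)/d(omega)
d(phi) = -49.73 deg = -0.867952 rad
d(omega) = 2*pi*(3442.1 - 2715.7) = 4564.1058 rad/s
tau = -(-0.867952) / 4564.1058
    = 0.1902 ms

0.1902 ms


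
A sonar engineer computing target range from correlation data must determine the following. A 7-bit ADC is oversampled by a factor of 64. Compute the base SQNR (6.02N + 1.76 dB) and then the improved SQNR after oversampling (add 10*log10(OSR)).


Step 1 — baseline SQNR at Nyquist:
SQNR_base = 6.02*N + 1.76
          = 6.02*7 + 1.76
          = 43.9 dB

Step 2 — oversampling processing gain:
G = 10*log10(OSR) = 10*log10(64) = 18.06 dB

Step 3 — total:
SQNR_total = 43.9 + 18.06 = 61.96 dB

Base SQNR = 43.9 dB; oversampled SQNR = 61.96 dB


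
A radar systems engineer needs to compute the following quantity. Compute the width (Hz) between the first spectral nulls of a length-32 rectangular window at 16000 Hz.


Main lobe width for a rectangular window:
Width = 2 * fs / N
      = 2 * 16000 / 32
      = 32000 / 32
      = 1000.0 Hz

1000.0 Hz


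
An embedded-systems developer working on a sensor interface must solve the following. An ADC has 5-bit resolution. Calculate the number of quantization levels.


Number of quantization levels = 2^N
= 2^5
= 32

32


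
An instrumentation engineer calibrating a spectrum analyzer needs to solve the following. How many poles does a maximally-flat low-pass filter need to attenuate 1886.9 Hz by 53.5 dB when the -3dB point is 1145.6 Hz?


Butterworth filter order formula:
n = log10(10^(A/10) - 1) / (2 * log10(f_stop/f_pass))
10^(53.5/10) - 1 = 223871.1139
f_stop/f_pass = 1886.9 / 1145.6 = 1.6471
n = 12.3433 -> ceil = 13

13


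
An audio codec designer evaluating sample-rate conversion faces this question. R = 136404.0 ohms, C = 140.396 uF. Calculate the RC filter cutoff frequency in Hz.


Cutoff frequency of a first-order RC filter:
fc = 1 / (2 * pi * R * C)
C = 140.396 uF = 0.000140396 F
fc = 1 / (2 * pi * 136404.0 * 0.000140396)
   = 1 / 120.3266176467
   = 0.008311 Hz

0.008311 Hz


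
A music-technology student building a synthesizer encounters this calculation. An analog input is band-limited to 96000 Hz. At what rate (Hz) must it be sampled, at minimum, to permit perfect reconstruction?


The Nyquist rate is twice the maximum frequency component.
fs_min = 2 * fmax
      = 2 * 96000
      = 192000 Hz

192000


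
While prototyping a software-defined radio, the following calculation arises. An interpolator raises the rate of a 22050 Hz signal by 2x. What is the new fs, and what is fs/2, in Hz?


Step 1 — output sample rate after interpolation by L:
fs_out = L * fs_in = 2 * 22050 = 44100 Hz

Step 2 — Nyquist frequency of the output stream:
f_Nyq = fs_out / 2 = 44100 / 2 = 22050.0 Hz

fs_out = 44100 Hz; f_Nyquist = 22050.0 Hz


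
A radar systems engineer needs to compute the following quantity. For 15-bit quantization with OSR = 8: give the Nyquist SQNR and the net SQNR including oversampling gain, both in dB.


Step 1 — baseline SQNR at Nyquist:
SQNR_base = 6.02*N + 1.76
          = 6.02*15 + 1.76
          = 92.06 dB

Step 2 — oversampling processing gain:
G = 10*log10(OSR) = 10*log10(8) = 9.03 dB

Step 3 — total:
SQNR_total = 92.06 + 9.03 = 101.09 dB

Base SQNR = 92.06 dB; oversampled SQNR = 101.09 dB


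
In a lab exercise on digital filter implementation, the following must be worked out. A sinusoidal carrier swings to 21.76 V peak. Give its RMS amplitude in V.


RMS voltage for a sinusoidal waveform:
V_rms = V_peak / sqrt(2)
      = 21.76 / 1.414214
      = 15.387 V

15.387 V


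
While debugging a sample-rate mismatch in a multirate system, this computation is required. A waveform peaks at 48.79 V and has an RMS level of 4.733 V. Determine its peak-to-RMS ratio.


Crest factor is the ratio of peak to RMS:
CF = V_peak / V_rms
   = 48.79 / 4.733
   = 10.3085

10.3085


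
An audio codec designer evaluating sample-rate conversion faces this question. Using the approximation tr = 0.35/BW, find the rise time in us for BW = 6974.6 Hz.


Rise time from bandwidth relationship:
tr = 0.35 / BW
   = 0.35 / 6974.6
   = 5.01820893e-05 s
   = 50.1821 us

50.1821 us


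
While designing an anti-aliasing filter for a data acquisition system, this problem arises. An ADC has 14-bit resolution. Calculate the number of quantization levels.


Number of quantization levels = 2^N
= 2^14
= 16384

16384


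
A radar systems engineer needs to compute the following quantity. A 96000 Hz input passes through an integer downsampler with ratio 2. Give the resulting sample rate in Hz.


Decimation reduces the sample rate:
fs_out = fs_in / M
       = 96000 / 2
       = 48000.0 Hz

48000.0 Hz


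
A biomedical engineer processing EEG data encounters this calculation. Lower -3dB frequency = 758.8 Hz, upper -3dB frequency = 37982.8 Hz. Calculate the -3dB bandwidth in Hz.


Bandwidth is the difference of -3dB frequencies:
BW = f_high - f_low
   = 37982.8 - 758.8
   = 37224.0 Hz

37224.0 Hz


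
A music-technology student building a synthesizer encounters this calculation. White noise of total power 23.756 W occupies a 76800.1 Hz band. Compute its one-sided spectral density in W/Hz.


Power spectral density:
PSD = P / BW
    = 23.756 / 76800.1
    = 0.00030932 W/Hz

0.00030932 W/Hz


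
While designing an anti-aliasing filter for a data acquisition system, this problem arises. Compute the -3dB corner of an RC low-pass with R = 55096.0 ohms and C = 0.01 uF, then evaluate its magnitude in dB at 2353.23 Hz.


Step 1 — cutoff frequency:
fc = 1 / (2*pi*R*C)
C = 0.01 uF = 1e-08 F
fc = 1 / (2*pi*55096.0*1e-08)
   = 288.868 Hz

Step 2 — magnitude at f = 2353.23 Hz:
|H(f)| = 1 / sqrt(1 + (f/fc)^2)
f/fc = 2353.23 / 288.868 = 8.146385
|H| = 1 / sqrt(1 + 66.363589) = 0.1218393
|H|_dB = 20*log10(0.1218393) = -18.28 dB

fc = 288.868 Hz; |H(2353.23 Hz)| = -18.28 dB


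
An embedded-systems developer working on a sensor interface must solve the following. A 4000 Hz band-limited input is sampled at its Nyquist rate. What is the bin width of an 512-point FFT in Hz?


Step 1 — Nyquist sampling rate:
fs = 2 * fmax = 2 * 4000 = 8000 Hz

Step 2 — DFT bin spacing:
df = fs / N = 8000 / 512 = 15.625 Hz

15.625 Hz


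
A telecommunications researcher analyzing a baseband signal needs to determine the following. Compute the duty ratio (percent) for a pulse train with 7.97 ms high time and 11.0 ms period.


Duty cycle as a percentage:
DC = (t_on / T) * 100
   = (7.97 / 11.0) * 100
   = 0.724545 * 100
   = 72.45 %

72.45 %


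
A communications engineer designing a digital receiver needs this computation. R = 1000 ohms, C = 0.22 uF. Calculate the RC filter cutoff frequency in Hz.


Cutoff frequency of a first-order RC filter:
fc = 1 / (2 * pi * R * C)
C = 0.22 uF = 2.2e-07 F
fc = 1 / (2 * pi * 1000 * 2.2e-07)
   = 1 / 0.0013823007675795
   = 723.43156 Hz

723.43156 Hz


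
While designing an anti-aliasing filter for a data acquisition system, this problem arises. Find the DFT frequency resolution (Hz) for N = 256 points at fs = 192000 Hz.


DFT frequency resolution:
df = fs / N
   = 192000 / 256
   = 750.0 Hz

750.0 Hz


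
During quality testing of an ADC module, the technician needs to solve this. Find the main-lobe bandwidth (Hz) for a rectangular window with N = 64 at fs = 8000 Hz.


Main lobe width for a rectangular window:
Width = 2 * fs / N
      = 2 * 8000 / 64
      = 16000 / 64
      = 250.0 Hz

250.0 Hz


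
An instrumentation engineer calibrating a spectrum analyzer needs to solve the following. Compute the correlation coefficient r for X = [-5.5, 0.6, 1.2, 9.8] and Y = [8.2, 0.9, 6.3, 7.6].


Pearson correlation coefficient (population):
r = cov(X,Y) / (std(X) * std(Y))
Mean X = 1.525, Mean Y = 5.75
Cov(X,Y) = 0.60125
Std(X) = 5.449484, Std(Y) = 2.883141
r = 0.0383

0.0383


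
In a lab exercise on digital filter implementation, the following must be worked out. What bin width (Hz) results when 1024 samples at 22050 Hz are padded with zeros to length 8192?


Frequency resolution after zero-padding:
N_padded = 1024 * 8 = 8192
df = fs / N_padded
   = 22050 / 8192
   = 2.6917 Hz

2.6917 Hz


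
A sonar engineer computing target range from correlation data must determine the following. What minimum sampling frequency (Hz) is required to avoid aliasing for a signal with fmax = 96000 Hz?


The Nyquist rate is twice the maximum frequency component.
fs_min = 2 * fmax
      = 2 * 96000
      = 192000 Hz

192000


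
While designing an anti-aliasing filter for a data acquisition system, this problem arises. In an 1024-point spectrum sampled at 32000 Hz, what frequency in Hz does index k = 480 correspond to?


Frequency of DFT bin k:
f_k = k * fs / N
    = 480 * 32000 / 1024
    = 15360000 / 1024
    = 15000.0 Hz

15000.0 Hz


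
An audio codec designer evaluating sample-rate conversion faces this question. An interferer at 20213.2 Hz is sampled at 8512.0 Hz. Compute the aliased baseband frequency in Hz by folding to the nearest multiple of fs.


Compute the nearest integer multiple of fs to the signal:
n = round(20213.2 / 8512.0) = 2
f_alias = |20213.2 - 2 * 8512.0|
        = |20213.2 - 17024.0|
        = 3189.2 Hz

3189.2


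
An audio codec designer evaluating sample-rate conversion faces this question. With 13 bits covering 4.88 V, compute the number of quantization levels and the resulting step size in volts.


Step 1 — number of quantization levels:
L = 2^N = 2^13 = 8192

Step 2 — LSB step size:
delta = Vfs / L
      = 4.88 / 8192
      = 0.0005957 V

Levels = 8192; step size = 0.0005957 V


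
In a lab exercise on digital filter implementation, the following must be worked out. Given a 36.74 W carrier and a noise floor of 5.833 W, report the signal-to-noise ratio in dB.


SNR in decibels:
SNR = 10 * log10(Ps / Pn)
    = 10 * log10(36.74 / 5.833)
    = 10 * log10(6.2986)
    = 10 * 0.7992
    = 7.99 dB

7.99 dB


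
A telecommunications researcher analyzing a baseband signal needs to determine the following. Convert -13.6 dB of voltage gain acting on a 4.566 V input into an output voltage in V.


Output voltage from dB gain:
V_out = V_in * 10^(gain_dB / 20)
      = 4.566 * 10^(-13.6 / 20)
      = 4.566 * 0.20893
      = 0.954 V

0.954 V


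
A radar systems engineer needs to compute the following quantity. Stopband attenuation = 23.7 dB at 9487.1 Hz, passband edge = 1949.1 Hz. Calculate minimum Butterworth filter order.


Butterworth filter order formula:
n = log10(10^(A/10) - 1) / (2 * log10(f_stop/f_pass))
10^(23.7/10) - 1 = 233.4229
f_stop/f_pass = 9487.1 / 1949.1 = 4.8674
n = 1.7228 -> ceil = 2

2


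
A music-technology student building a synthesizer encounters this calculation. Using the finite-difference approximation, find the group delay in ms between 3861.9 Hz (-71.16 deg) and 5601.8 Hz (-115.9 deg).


Group delay from phase difference:
tau = -d(phi)/d(omega)
d(phi) = -44.74 deg = -0.78086 rad
d(omega) = 2*pi*(5601.8 - 3861.9) = 10932.1141 rad/s
tau = -(-0.78086) / 10932.1141
    = 0.0714 ms

0.0714 ms


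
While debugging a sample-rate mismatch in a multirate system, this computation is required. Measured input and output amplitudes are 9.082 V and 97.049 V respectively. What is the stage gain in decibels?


Voltage gain in dB:
G = 20 * log10(Vout / Vin)
  = 20 * log10(97.049 / 9.082)
  = 20 * log10(10.685862)
  = 20 * 1.02881
  = 20.58 dB

20.58 dB


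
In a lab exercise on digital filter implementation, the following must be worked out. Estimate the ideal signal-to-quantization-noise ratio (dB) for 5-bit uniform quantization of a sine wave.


Theoretical SNR for a full-scale sinusoid:
SNR = 6.02 * N + 1.76
    = 6.02 * 5 + 1.76
    = 30.1 + 1.76
    = 31.86 dB

31.86 dB


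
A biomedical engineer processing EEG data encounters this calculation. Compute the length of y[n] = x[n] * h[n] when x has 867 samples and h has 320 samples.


Linear convolution output length:
L = N + M - 1
  = 867 + 320 - 1
  = 1186 samples

1186


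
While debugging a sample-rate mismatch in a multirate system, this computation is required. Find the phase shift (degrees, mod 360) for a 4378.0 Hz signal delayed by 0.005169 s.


Phase shift from frequency and time delay:
phi = 360 * f * t_delay
    = 360 * 4378.0 * 0.005169
    = 8146.76 degrees
    mod 360 = 226.76 degrees

226.76 degrees


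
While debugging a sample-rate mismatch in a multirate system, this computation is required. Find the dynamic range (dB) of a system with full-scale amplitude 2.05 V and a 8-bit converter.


Dynamic range from full-scale to LSB:
V_min = V_max / 2^bits = 2.05 / 2^8
DR = 20 * log10(V_max / V_min)
   = 20 * log10(2^8)
   = 20 * 8 * log10(2)
   = 48.16 dB

48.16 dB


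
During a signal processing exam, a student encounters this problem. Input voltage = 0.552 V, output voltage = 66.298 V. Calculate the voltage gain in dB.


Voltage gain in dB:
G = 20 * log10(Vout / Vin)
  = 20 * log10(66.298 / 0.552)
  = 20 * log10(120.105072)
  = 20 * 2.079561
  = 41.59 dB

41.59 dB


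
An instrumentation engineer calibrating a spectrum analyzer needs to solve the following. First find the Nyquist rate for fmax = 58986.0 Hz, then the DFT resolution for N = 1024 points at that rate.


Step 1 — Nyquist sampling rate:
fs = 2 * fmax = 2 * 58986.0 = 117972.0 Hz

Step 2 — DFT bin spacing:
df = fs / N = 117972.0 / 1024 = 115.207 Hz

115.207 Hz


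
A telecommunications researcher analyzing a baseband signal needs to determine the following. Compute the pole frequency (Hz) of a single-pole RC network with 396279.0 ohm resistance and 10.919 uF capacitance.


Cutoff frequency of a first-order RC filter:
fc = 1 / (2 * pi * R * C)
C = 10.919 uF = 1.0919e-05 F
fc = 1 / (2 * pi * 396279.0 * 1.0919e-05)
   = 1 / 27.187156848164
   = 0.036782 Hz

0.036782 Hz


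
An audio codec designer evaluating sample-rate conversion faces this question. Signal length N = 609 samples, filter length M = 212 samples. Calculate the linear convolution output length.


Linear convolution output length:
L = N + M - 1
  = 609 + 212 - 1
  = 820 samples

820


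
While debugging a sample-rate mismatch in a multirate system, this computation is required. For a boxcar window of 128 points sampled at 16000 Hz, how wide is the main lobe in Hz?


Main lobe width for a rectangular window:
Width = 2 * fs / N
      = 2 * 16000 / 128
      = 32000 / 128
      = 250.0 Hz

250.0 Hz


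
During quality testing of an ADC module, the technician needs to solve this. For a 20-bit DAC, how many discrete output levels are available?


Number of quantization levels = 2^N
= 2^20
= 1048576

1048576


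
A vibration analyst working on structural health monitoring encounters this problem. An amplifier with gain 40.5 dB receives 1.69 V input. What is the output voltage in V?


Output voltage from dB gain:
V_out = V_in * 10^(gain_dB / 20)
      = 1.69 * 10^(40.5 / 20)
      = 1.69 * 105.925373
      = 179.0139 V

179.0139 V


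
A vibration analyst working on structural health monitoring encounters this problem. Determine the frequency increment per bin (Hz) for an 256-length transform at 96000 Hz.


DFT frequency resolution:
df = fs / N
   = 96000 / 256
   = 375.0 Hz

375.0 Hz


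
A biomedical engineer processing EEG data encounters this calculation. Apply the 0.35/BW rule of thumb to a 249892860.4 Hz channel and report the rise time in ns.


Rise time from bandwidth relationship:
tr = 0.35 / BW
   = 0.35 / 249892860.4
   = 1.400600239e-09 s
   = 1.4006 ns

1.4006 ns


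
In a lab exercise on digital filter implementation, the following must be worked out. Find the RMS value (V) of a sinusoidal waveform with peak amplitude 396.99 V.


RMS voltage for a sinusoidal waveform:
V_rms = V_peak / sqrt(2)
      = 396.99 / 1.414214
      = 280.714 V

280.714 V


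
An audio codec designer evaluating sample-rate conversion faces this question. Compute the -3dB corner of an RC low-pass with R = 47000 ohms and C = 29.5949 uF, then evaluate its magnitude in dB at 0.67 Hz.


Step 1 — cutoff frequency:
fc = 1 / (2*pi*R*C)
C = 29.5949 uF = 2.95949e-05 F
fc = 1 / (2*pi*47000*2.95949e-05)
   = 0.114421 Hz

Step 2 — magnitude at f = 0.67 Hz:
|H(f)| = 1 / sqrt(1 + (f/fc)^2)
f/fc = 0.67 / 0.114421 = 5.855568
|H| = 1 / sqrt(1 + 34.287677) = 0.1683404
|H|_dB = 20*log10(0.1683404) = -15.48 dB

fc = 0.114421 Hz; |H(0.67 Hz)| = -15.48 dB


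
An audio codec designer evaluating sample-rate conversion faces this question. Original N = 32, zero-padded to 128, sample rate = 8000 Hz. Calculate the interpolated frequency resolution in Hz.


Frequency resolution after zero-padding:
N_padded = 32 * 4 = 128
df = fs / N_padded
   = 8000 / 128
   = 62.5 Hz

62.5 Hz


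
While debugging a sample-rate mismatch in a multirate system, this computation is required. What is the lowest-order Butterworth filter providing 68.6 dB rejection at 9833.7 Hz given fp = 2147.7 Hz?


Butterworth filter order formula:
n = log10(10^(A/10) - 1) / (2 * log10(f_stop/f_pass))
10^(68.6/10) - 1 = 7244358.6007
f_stop/f_pass = 9833.7 / 2147.7 = 4.5787
n = 5.1911 -> ceil = 6

6


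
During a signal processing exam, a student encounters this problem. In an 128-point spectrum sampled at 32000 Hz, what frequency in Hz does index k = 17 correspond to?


Frequency of DFT bin k:
f_k = k * fs / N
    = 17 * 32000 / 128
    = 544000 / 128
    = 4250.0 Hz

4250.0 Hz


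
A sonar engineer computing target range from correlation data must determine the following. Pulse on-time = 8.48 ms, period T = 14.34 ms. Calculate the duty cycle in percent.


Duty cycle as a percentage:
DC = (t_on / T) * 100
   = (8.48 / 14.34) * 100
   = 0.591353 * 100
   = 59.14 %

59.14 %


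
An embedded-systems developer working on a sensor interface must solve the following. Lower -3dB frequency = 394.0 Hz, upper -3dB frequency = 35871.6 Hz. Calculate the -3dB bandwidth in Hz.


Bandwidth is the difference of -3dB frequencies:
BW = f_high - f_low
   = 35871.6 - 394.0
   = 35477.6 Hz

35477.6 Hz


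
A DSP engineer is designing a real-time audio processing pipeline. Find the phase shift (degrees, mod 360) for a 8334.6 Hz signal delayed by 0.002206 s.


Phase shift from frequency and time delay:
phi = 360 * f * t_delay
    = 360 * 8334.6 * 0.002206
    = 6619.01 degrees
    mod 360 = 139.01 degrees

139.01 degrees


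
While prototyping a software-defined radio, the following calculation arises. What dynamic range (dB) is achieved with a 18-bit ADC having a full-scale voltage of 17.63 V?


Dynamic range from full-scale to LSB:
V_min = V_max / 2^bits = 17.63 / 2^18
DR = 20 * log10(V_max / V_min)
   = 20 * log10(2^18)
   = 20 * 18 * log10(2)
   = 108.37 dB

108.37 dB


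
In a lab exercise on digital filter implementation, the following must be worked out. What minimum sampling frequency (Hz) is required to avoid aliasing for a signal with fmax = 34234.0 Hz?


The Nyquist rate is twice the maximum frequency component.
fs_min = 2 * fmax
      = 2 * 34234.0
      = 68468.0 Hz

68468.0
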